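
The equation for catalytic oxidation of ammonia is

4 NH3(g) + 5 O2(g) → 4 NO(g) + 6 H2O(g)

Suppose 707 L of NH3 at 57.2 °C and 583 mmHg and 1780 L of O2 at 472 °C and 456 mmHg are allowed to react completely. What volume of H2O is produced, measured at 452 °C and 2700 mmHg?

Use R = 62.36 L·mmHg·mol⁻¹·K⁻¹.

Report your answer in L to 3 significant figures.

n(NH3) = PV/RT = (583 × 707) / (62.36 × 330.35) = 20.01 mol
n(O2) = PV/RT = (456 × 1780) / (62.36 × 745.15) = 17.47 mol
For 20.01 mol NH3, stoichiometry requires (5/4) × 20.01 = 25.01 mol O2; 17.47 mol is available, so O2 is limiting.
n(H2O) = (6/5) × 17.47 = 20.96 mol
V(H2O) = nRT/P = 20.96 × 62.36 × 725.15 / 2700 = 351.0 L

351 L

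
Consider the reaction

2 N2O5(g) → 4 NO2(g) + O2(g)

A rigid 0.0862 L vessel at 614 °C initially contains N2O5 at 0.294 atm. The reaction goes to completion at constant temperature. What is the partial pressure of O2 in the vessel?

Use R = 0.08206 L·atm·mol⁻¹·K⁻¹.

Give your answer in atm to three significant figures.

n(N2O5)₀ = PV/RT = (0.294 × 0.0862) / (0.08206 × 887.15) = 0.0003481 mol
n(O2) = (1/2) × 0.0003481 = 0.0001741 mol
P(O2) = nRT/V = 0.0001741 × 0.08206 × 887.15 / 0.0862 = 0.1470 atm

0.147 atm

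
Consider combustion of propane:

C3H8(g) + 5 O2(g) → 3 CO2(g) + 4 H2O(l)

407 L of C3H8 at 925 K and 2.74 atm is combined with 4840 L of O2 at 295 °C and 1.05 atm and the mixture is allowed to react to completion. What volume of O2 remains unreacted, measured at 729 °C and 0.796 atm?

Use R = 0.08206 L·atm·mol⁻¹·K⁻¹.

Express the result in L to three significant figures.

n(C3H8) = PV/RT = (2.74 × 407) / (0.08206 × 925) = 14.69 mol
n(O2) = PV/RT = (1.05 × 4840) / (0.08206 × 568.15) = 109.0 mol
For 14.69 mol C3H8, stoichiometry requires (5/1) × 14.69 = 73.45 mol O2; 109.0 mol is available, so C3H8 is limiting.
n(O2) consumed = (5/1) × 14.69 = 73.45 mol; remaining = 109.0 − 73.45 = 35.55 mol
V(O2) = nRT/P = 35.55 × 0.08206 × 1002.15 / 0.796 = 3673 L

3670 L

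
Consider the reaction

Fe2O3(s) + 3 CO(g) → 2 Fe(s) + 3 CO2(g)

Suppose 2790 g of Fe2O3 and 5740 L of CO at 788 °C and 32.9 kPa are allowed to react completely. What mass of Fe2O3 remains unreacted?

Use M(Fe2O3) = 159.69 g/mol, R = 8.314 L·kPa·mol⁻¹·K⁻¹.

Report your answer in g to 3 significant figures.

n(Fe2O3) = 2790 / 159.69 = 17.47 mol
n(CO) = PV/RT = (32.9 × 5740) / (8.314 × 1061.15) = 21.41 mol
For 17.47 mol Fe2O3, stoichiometry requires (3/1) × 17.47 = 52.41 mol CO; 21.41 mol is available, so CO is limiting.
n(Fe2O3) consumed = (1/3) × 21.41 = 7.137 mol; remaining = 17.47 − 7.137 = 10.33 mol
m(Fe2O3) = 10.33 × 159.69 = 1650 g

1650 g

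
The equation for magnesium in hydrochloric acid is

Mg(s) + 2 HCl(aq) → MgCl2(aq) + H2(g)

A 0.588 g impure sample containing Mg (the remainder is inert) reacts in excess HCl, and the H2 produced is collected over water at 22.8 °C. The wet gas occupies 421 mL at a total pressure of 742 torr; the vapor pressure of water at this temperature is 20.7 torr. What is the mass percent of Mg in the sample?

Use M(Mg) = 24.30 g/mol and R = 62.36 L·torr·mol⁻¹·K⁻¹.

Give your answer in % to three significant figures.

P(H2) = 742 − 20.7 = 721.3 torr
n(H2) = PV/RT = (721.3 × 0.4210) / (62.36 × 295.95) = 0.01645 mol
n(Mg) = (1/1) × 0.01645 = 0.01645 mol
m(Mg) = 0.01645 × 24.30 = 0.3997 g
%Mg = 0.3997 / 0.588 × 100 = 67.98%

68.0 %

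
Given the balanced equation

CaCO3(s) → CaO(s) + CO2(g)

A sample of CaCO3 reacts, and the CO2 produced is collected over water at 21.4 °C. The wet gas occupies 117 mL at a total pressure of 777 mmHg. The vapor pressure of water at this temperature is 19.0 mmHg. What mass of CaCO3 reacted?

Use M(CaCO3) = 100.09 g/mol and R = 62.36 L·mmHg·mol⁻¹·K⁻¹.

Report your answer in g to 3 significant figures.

P(CO2) = 777 − 19.0 = 758.0 mmHg
n(CO2) = PV/RT = (758.0 × 0.1170) / (62.36 × 294.55) = 0.004828 mol
n(CaCO3) = (1/1) × 0.004828 = 0.004828 mol
m(CaCO3) = 0.004828 × 100.09 = 0.4832 g

0.483 g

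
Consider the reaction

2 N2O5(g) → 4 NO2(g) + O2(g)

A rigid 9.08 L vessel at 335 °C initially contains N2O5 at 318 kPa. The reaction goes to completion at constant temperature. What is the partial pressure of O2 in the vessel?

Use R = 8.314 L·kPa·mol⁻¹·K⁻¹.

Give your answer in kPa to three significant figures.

159 kPa

n(N2O5)₀ = PV/RT = (318 × 9.08) / (8.314 × 608.15) = 0.5711 mol
n(O2) = (1/2) × 0.5711 = 0.2856 mol
P(O2) = nRT/V = 0.2856 × 8.314 × 608.15 / 9.08 = 159.0 kPa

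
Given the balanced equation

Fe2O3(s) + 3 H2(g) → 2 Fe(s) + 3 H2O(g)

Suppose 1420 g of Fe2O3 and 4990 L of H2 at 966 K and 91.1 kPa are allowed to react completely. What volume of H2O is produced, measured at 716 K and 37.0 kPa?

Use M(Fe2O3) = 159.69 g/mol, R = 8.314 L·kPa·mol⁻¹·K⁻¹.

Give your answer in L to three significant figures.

4290 L

n(Fe2O3) = 1420 / 159.69 = 8.892 mol
n(H2) = PV/RT = (91.1 × 4990) / (8.314 × 966) = 56.60 mol
For 8.892 mol Fe2O3, stoichiometry requires (3/1) × 8.892 = 26.68 mol H2; 56.60 mol is available, so Fe2O3 is limiting.
n(H2O) = (3/1) × 8.892 = 26.68 mol
V(H2O) = nRT/P = 26.68 × 8.314 × 716 / 37.0 = 4292 L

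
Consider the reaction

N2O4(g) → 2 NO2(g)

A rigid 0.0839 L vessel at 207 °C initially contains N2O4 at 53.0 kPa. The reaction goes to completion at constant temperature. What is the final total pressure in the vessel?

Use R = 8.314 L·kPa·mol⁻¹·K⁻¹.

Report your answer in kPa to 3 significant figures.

106 kPa

Rigid vessel, constant T ⇒ P scales with total gas moles (1 → 2).
P_final = (2/1) × 53.0 = 106.0 kPa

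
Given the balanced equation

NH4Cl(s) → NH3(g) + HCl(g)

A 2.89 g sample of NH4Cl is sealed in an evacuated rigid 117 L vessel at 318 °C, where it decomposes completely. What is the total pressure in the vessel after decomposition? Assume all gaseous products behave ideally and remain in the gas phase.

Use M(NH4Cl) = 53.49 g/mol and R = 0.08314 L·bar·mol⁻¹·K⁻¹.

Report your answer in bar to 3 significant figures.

n(NH4Cl) = 2.89 / 53.49 = 0.05403 mol
n(gas produced) = (2/1) × 0.05403 = 0.1081 mol
P = nRT/V = 0.1081 × 0.08314 × 591.15 / 117 = 0.04541 bar

0.0454 bar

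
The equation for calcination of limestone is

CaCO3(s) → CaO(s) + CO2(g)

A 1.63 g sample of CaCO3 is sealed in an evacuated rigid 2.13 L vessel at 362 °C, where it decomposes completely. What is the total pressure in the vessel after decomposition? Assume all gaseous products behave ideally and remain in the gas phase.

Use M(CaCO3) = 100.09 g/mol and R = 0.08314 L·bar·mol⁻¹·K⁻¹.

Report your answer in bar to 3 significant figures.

0.404 bar

n(CaCO3) = 1.63 / 100.09 = 0.01629 mol
n(gas produced) = (1/1) × 0.01629 = 0.01629 mol
P = nRT/V = 0.01629 × 0.08314 × 635.15 / 2.13 = 0.4039 bar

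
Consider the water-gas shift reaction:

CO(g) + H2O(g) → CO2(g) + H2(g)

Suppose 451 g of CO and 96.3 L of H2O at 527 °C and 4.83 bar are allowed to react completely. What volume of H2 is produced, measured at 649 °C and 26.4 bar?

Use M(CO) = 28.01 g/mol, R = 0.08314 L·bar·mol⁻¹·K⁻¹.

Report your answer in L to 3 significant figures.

20.3 L

n(CO) = 451 / 28.01 = 16.10 mol
n(H2O) = PV/RT = (4.83 × 96.3) / (0.08314 × 800.15) = 6.992 mol
For 16.10 mol CO, stoichiometry requires (1/1) × 16.10 = 16.10 mol H2O; 6.992 mol is available, so H2O is limiting.
n(H2) = (1/1) × 6.992 = 6.992 mol
V(H2) = nRT/P = 6.992 × 0.08314 × 922.15 / 26.4 = 20.31 L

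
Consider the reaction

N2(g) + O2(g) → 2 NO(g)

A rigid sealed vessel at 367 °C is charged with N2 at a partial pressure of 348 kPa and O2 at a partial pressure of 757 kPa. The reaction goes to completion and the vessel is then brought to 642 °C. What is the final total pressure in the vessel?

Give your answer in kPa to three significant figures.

At constant V, partial pressures at 367 °C are proportional to moles, so apply stoichiometry directly to pressures.
P(O2) required for 348 kPa of N2 = (1/1) × 348 = 348.0 kPa; available 757 kPa, so N2 is limiting.
P(O2) remaining = 757 − (1/1) × 348 = 409.0 kPa
P(gaseous products) = (2)/1 × 348 = 696.0 kPa
P_total at 367 °C = 409.0 + 696.0 = 1105 kPa
Scaling to 642 °C: P = 1105 × 915.15/640.15 = 1580 kPa

1580 kPa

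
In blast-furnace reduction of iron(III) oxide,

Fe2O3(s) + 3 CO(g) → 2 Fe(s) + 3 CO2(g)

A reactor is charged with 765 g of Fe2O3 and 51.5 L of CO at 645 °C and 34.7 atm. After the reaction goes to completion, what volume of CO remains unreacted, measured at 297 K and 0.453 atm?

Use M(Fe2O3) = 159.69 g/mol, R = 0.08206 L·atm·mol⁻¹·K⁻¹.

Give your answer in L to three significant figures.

n(Fe2O3) = 765 / 159.69 = 4.791 mol
n(CO) = PV/RT = (34.7 × 51.5) / (0.08206 × 918.15) = 23.72 mol
For 4.791 mol Fe2O3, stoichiometry requires (3/1) × 4.791 = 14.37 mol CO; 23.72 mol is available, so Fe2O3 is limiting.
n(CO) consumed = (3/1) × 4.791 = 14.37 mol; remaining = 23.72 − 14.37 = 9.350 mol
V(CO) = nRT/P = 9.350 × 0.08206 × 297 / 0.453 = 503.0 L

503 L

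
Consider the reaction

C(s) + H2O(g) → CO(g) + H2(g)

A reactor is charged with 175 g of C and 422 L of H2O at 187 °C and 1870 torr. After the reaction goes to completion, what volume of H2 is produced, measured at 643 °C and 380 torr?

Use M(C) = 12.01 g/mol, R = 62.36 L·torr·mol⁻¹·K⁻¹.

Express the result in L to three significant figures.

n(C) = 175 / 12.01 = 14.57 mol
n(H2O) = PV/RT = (1870 × 422) / (62.36 × 460.15) = 27.50 mol
For 14.57 mol C, stoichiometry requires (1/1) × 14.57 = 14.57 mol H2O; 27.50 mol is available, so C is limiting.
n(H2) = (1/1) × 14.57 = 14.57 mol
V(H2) = nRT/P = 14.57 × 62.36 × 916.15 / 380 = 2191 L

2190 L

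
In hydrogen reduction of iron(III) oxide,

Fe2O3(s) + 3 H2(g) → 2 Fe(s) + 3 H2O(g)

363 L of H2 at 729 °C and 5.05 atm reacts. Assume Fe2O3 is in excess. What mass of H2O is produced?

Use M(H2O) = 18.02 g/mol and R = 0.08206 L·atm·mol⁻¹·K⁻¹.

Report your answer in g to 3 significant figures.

n(H2) = PV/RT = (5.05 × 363) / (0.08206 × 1002.15) = 22.29 mol
n(H2O) = (3/3) × 22.29 = 22.29 mol
m(H2O) = 22.29 × 18.02 = 401.7 g

402 g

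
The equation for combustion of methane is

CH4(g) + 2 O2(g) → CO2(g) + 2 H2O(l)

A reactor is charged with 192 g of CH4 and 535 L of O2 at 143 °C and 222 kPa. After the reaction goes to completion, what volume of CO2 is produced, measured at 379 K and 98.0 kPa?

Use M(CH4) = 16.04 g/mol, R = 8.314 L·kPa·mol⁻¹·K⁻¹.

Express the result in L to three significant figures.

385 L

n(CH4) = 192 / 16.04 = 11.97 mol
n(O2) = PV/RT = (222 × 535) / (8.314 × 416.15) = 34.33 mol
For 11.97 mol CH4, stoichiometry requires (2/1) × 11.97 = 23.94 mol O2; 34.33 mol is available, so CH4 is limiting.
n(CO2) = (1/1) × 11.97 = 11.97 mol
V(CO2) = nRT/P = 11.97 × 8.314 × 379 / 98.0 = 384.9 L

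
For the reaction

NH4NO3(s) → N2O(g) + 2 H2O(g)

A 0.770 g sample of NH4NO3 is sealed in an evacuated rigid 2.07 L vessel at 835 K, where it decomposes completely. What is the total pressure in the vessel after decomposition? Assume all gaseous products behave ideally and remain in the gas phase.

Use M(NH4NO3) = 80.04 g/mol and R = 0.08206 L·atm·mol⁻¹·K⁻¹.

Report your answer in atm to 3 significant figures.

n(NH4NO3) = 0.770 / 80.04 = 0.009620 mol
n(gas produced) = (3/1) × 0.009620 = 0.02886 mol
P = nRT/V = 0.02886 × 0.08206 × 835 / 2.07 = 0.9553 atm

0.955 atm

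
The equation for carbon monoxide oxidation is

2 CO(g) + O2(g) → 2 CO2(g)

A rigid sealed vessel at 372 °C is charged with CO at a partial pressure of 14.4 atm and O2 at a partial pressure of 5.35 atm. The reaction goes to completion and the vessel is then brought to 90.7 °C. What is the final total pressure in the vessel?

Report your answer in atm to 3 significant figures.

8.12 atm

With V and T fixed, P_i ∝ n_i, so the mole ratios apply directly to partial pressures at 372 °C.
P(O2) required for 14.4 atm of CO = (1/2) × 14.4 = 7.200 atm; available 5.35 atm, so O2 is limiting.
P(CO) remaining = 14.4 − (2/1) × 5.35 = 3.700 atm
P(gaseous products) = (2)/1 × 5.35 = 10.70 atm
P_total at 372 °C = 3.700 + 10.70 = 14.40 atm
Scaling to 90.7 °C: P = 14.40 × 363.85/645.15 = 8.121 atm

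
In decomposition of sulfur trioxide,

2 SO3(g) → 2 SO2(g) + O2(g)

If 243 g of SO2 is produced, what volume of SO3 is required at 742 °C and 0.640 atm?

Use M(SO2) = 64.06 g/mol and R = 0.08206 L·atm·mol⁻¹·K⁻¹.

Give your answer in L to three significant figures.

494 L

n(SO2) = 243.0 / 64.06 = 3.793 mol
n(SO3) = (2/2) × 3.793 = 3.793 mol
V = nRT/P = 3.793 × 0.08206 × 1015.15 / 0.640 = 493.7 L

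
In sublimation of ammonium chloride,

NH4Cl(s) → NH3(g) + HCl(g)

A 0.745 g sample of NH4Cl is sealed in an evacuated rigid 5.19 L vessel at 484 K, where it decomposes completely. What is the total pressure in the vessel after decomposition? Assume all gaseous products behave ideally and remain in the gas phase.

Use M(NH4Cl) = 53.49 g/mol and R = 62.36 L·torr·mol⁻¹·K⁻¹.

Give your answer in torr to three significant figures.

162 torr

n(NH4Cl) = 0.745 / 53.49 = 0.01393 mol
n(gas produced) = (2/1) × 0.01393 = 0.02786 mol
P = nRT/V = 0.02786 × 62.36 × 484 / 5.19 = 162.0 torr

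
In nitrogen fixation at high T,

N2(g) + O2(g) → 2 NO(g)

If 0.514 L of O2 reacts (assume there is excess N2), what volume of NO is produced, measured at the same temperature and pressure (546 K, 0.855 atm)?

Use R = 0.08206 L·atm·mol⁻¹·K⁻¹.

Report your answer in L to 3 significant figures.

1.03 L

At constant T and P, gas volumes are in the mole ratio: V(NO) = (2/1) × 0.514 = 1.028 L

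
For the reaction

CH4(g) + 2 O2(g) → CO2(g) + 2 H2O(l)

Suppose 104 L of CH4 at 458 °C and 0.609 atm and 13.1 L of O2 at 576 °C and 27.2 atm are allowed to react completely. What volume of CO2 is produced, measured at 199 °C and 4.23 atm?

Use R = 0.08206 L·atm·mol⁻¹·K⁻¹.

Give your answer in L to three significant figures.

n(CH4) = PV/RT = (0.609 × 104) / (0.08206 × 731.15) = 1.056 mol
n(O2) = PV/RT = (27.2 × 13.1) / (0.08206 × 849.15) = 5.114 mol
For 1.056 mol CH4, stoichiometry requires (2/1) × 1.056 = 2.112 mol O2; 5.114 mol is available, so CH4 is limiting.
n(CO2) = (1/1) × 1.056 = 1.056 mol
V(CO2) = nRT/P = 1.056 × 0.08206 × 472.15 / 4.23 = 9.672 L

9.67 L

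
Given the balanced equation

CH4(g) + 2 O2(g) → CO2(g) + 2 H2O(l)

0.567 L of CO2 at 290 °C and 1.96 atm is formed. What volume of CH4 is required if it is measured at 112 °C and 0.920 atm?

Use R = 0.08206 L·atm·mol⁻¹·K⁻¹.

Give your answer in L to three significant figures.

n(CO2) = PV/RT = (1.96 × 0.567) / (0.08206 × 563.15) = 0.02405 mol
n(CH4) = (1/1) × 0.02405 = 0.02405 mol
V = nRT/P = 0.02405 × 0.08206 × 385.15 / 0.920 = 0.8262 L

0.826 L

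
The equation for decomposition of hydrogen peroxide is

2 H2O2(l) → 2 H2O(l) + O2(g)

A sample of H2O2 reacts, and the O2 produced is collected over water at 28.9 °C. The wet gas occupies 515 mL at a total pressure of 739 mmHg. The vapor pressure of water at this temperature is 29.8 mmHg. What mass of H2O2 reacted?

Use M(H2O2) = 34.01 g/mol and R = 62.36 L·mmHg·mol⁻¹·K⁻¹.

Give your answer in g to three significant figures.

P(O2) = 739 − 29.8 = 709.2 mmHg
n(O2) = PV/RT = (709.2 × 0.5150) / (62.36 × 302.05) = 0.01939 mol
n(H2O2) = (2/1) × 0.01939 = 0.03878 mol
m(H2O2) = 0.03878 × 34.01 = 1.319 g

1.32 g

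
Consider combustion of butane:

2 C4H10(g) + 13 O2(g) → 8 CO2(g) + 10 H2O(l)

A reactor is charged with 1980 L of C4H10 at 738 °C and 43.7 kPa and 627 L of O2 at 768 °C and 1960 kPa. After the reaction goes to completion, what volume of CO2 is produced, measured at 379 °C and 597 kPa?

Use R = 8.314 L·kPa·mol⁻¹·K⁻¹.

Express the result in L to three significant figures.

n(C4H10) = PV/RT = (43.7 × 1980) / (8.314 × 1011.15) = 10.29 mol
n(O2) = PV/RT = (1960 × 627) / (8.314 × 1041.15) = 142.0 mol
For 10.29 mol C4H10, stoichiometry requires (13/2) × 10.29 = 66.88 mol O2; 142.0 mol is available, so C4H10 is limiting.
n(CO2) = (8/2) × 10.29 = 41.16 mol
V(CO2) = nRT/P = 41.16 × 8.314 × 652.15 / 597 = 373.8 L

374 L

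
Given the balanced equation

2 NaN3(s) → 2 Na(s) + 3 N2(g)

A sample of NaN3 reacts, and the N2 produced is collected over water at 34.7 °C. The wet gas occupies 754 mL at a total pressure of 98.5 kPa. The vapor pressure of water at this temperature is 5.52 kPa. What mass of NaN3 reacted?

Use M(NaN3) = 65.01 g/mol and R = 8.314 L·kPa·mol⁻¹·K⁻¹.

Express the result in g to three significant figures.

P(N2) = 98.5 − 5.52 = 92.98 kPa
n(N2) = PV/RT = (92.98 × 0.7540) / (8.314 × 307.85) = 0.02739 mol
n(NaN3) = (2/3) × 0.02739 = 0.01826 mol
m(NaN3) = 0.01826 × 65.01 = 1.187 g

1.19 g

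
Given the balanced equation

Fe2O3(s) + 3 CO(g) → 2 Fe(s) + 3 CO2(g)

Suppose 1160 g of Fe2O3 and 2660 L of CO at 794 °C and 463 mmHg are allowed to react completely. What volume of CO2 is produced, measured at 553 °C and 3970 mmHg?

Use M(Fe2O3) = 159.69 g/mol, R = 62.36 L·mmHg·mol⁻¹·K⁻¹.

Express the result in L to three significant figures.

240 L

n(Fe2O3) = 1160 / 159.69 = 7.264 mol
n(CO) = PV/RT = (463 × 2660) / (62.36 × 1067.15) = 18.51 mol
For 7.264 mol Fe2O3, stoichiometry requires (3/1) × 7.264 = 21.79 mol CO; 18.51 mol is available, so CO is limiting.
n(CO2) = (3/3) × 18.51 = 18.51 mol
V(CO2) = nRT/P = 18.51 × 62.36 × 826.15 / 3970 = 240.2 L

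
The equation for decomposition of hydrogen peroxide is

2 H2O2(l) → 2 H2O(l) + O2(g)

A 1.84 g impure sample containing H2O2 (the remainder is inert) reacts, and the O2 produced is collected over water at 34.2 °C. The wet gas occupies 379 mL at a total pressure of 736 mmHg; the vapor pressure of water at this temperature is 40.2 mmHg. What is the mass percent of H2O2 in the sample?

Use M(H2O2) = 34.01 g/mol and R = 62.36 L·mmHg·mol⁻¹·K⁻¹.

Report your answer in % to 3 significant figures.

50.9 %

P(O2) = 736 − 40.2 = 695.8 mmHg
n(O2) = PV/RT = (695.8 × 0.3790) / (62.36 × 307.35) = 0.01376 mol
n(H2O2) = (2/1) × 0.01376 = 0.02752 mol
m(H2O2) = 0.02752 × 34.01 = 0.9360 g
%H2O2 = 0.9360 / 1.84 × 100 = 50.87%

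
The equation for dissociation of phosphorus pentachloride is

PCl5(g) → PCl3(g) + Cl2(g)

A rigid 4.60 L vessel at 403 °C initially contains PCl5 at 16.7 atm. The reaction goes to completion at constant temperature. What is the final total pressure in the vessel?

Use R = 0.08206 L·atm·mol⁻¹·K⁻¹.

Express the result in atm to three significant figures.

Since T and V are fixed, P_final/P_initial = n_final/n_initial = 2/1.
P_final = (2/1) × 16.7 = 33.40 atm

33.4 atm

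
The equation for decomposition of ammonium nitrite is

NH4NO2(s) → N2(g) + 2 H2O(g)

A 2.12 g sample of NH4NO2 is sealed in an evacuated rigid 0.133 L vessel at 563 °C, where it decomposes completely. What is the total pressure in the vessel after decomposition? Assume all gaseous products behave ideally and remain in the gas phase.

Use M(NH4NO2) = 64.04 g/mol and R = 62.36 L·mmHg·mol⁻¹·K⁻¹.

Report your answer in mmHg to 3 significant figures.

n(NH4NO2) = 2.12 / 64.04 = 0.03310 mol
n(gas produced) = (3/1) × 0.03310 = 0.09930 mol
P = nRT/V = 0.09930 × 62.36 × 836.15 / 0.133 = 38930 mmHg

38900 mmHg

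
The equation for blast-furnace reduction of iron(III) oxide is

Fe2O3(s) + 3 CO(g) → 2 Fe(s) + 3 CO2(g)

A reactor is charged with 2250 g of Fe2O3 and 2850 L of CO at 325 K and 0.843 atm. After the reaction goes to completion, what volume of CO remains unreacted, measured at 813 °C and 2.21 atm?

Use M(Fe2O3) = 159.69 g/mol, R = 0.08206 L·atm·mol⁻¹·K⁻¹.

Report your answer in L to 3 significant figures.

n(Fe2O3) = 2250 / 159.69 = 14.09 mol
n(CO) = PV/RT = (0.843 × 2850) / (0.08206 × 325) = 90.09 mol
For 14.09 mol Fe2O3, stoichiometry requires (3/1) × 14.09 = 42.27 mol CO; 90.09 mol is available, so Fe2O3 is limiting.
n(CO) consumed = (3/1) × 14.09 = 42.27 mol; remaining = 90.09 − 42.27 = 47.82 mol
V(CO) = nRT/P = 47.82 × 0.08206 × 1086.15 / 2.21 = 1929 L

1930 L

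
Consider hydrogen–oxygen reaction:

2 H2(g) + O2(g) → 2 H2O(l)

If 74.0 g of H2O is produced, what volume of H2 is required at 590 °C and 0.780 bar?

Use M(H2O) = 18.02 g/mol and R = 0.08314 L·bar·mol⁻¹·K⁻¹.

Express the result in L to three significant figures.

n(H2O) = 74.00 / 18.02 = 4.107 mol
n(H2) = (2/2) × 4.107 = 4.107 mol
V = nRT/P = 4.107 × 0.08314 × 863.15 / 0.780 = 377.9 L

378 L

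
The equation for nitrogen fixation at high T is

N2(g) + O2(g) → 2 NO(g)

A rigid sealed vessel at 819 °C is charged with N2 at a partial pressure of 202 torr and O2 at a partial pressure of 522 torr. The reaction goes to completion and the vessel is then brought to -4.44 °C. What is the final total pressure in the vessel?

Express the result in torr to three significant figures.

With V and T fixed, P_i ∝ n_i, so the mole ratios apply directly to partial pressures at 819 °C.
P(O2) required for 202 torr of N2 = (1/1) × 202 = 202.0 torr; available 522 torr, so N2 is limiting.
P(O2) remaining = 522 − (1/1) × 202 = 320.0 torr
P(gaseous products) = (2)/1 × 202 = 404.0 torr
P_total at 819 °C = 320.0 + 404.0 = 724.0 torr
Scaling to -4.44 °C: P = 724.0 × 268.71/1092.15 = 178.1 torr

178 torr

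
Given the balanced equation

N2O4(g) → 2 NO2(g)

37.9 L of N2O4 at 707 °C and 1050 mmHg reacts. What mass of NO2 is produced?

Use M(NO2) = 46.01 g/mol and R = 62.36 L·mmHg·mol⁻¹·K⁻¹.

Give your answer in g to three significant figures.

59.9 g

n(N2O4) = PV/RT = (1050 × 37.9) / (62.36 × 980.15) = 0.6511 mol
n(NO2) = (2/1) × 0.6511 = 1.302 mol
m(NO2) = 1.302 × 46.01 = 59.91 g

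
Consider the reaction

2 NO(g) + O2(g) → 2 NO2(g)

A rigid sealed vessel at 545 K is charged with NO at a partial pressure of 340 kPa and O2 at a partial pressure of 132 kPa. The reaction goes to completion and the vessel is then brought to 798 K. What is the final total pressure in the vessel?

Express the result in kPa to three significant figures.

498 kPa

At constant V, partial pressures at 545 K are proportional to moles, so apply stoichiometry directly to pressures.
P(O2) required for 340 kPa of NO = (1/2) × 340 = 170.0 kPa; available 132 kPa, so O2 is limiting.
P(NO) remaining = 340 − (2/1) × 132 = 76.00 kPa
P(gaseous products) = (2)/1 × 132 = 264.0 kPa
P_total at 545 K = 76.00 + 264.0 = 340.0 kPa
Scaling to 798 K: P = 340.0 × 798/545 = 497.8 kPa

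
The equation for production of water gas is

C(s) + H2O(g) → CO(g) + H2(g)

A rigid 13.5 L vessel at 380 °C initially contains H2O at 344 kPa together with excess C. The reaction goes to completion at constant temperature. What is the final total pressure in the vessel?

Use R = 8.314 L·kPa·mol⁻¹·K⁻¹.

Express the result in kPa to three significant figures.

At constant T and V, P ∝ n(gas): 1 mol gas → 2 mol gas.
P_final = (2/1) × 344 = 688.0 kPa

688 kPa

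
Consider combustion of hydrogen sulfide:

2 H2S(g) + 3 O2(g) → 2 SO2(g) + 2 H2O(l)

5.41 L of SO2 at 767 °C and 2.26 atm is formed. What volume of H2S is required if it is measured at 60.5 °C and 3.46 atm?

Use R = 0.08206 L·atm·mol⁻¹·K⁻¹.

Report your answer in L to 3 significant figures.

1.13 L

n(SO2) = PV/RT = (2.26 × 5.41) / (0.08206 × 1040.15) = 0.1432 mol
n(H2S) = (2/2) × 0.1432 = 0.1432 mol
V = nRT/P = 0.1432 × 0.08206 × 333.65 / 3.46 = 1.133 L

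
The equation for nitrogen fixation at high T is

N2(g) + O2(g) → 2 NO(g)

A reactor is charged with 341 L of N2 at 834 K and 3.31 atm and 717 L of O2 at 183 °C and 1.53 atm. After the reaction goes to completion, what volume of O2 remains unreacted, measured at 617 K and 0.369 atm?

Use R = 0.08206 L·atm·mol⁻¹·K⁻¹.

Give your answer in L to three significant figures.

n(N2) = PV/RT = (3.31 × 341) / (0.08206 × 834) = 16.49 mol
n(O2) = PV/RT = (1.53 × 717) / (0.08206 × 456.15) = 29.31 mol
For 16.49 mol N2, stoichiometry requires (1/1) × 16.49 = 16.49 mol O2; 29.31 mol is available, so N2 is limiting.
n(O2) consumed = (1/1) × 16.49 = 16.49 mol; remaining = 29.31 − 16.49 = 12.82 mol
V(O2) = nRT/P = 12.82 × 0.08206 × 617 / 0.369 = 1759 L

1760 L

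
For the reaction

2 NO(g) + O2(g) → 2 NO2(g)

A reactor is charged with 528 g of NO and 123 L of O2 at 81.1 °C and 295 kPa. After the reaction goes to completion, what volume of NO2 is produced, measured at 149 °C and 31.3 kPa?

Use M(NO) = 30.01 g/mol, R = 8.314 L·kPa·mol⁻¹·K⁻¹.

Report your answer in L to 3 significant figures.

1970 L

n(NO) = 528 / 30.01 = 17.59 mol
n(O2) = PV/RT = (295 × 123) / (8.314 × 354.25) = 12.32 mol
For 17.59 mol NO, stoichiometry requires (1/2) × 17.59 = 8.795 mol O2; 12.32 mol is available, so NO is limiting.
n(NO2) = (2/2) × 17.59 = 17.59 mol
V(NO2) = nRT/P = 17.59 × 8.314 × 422.15 / 31.3 = 1972 L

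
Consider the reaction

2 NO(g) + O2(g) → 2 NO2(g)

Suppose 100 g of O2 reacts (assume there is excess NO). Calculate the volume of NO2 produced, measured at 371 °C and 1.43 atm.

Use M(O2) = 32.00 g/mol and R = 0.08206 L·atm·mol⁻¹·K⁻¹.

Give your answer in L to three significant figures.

231 L

n(O2) = 100.0 / 32.00 = 3.125 mol
n(NO2) = (2/1) × 3.125 = 6.250 mol
V = nRT/P = 6.250 × 0.08206 × 644.15 / 1.43 = 231.0 L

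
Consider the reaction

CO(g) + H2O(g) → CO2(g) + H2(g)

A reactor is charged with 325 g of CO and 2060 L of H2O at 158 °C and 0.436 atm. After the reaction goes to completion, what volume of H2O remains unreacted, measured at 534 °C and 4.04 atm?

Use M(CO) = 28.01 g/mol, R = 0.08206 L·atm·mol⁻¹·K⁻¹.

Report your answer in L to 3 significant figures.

n(CO) = 325 / 28.01 = 11.60 mol
n(H2O) = PV/RT = (0.436 × 2060) / (0.08206 × 431.15) = 25.39 mol
For 11.60 mol CO, stoichiometry requires (1/1) × 11.60 = 11.60 mol H2O; 25.39 mol is available, so CO is limiting.
n(H2O) consumed = (1/1) × 11.60 = 11.60 mol; remaining = 25.39 − 11.60 = 13.79 mol
V(H2O) = nRT/P = 13.79 × 0.08206 × 807.15 / 4.04 = 226.1 L

226 L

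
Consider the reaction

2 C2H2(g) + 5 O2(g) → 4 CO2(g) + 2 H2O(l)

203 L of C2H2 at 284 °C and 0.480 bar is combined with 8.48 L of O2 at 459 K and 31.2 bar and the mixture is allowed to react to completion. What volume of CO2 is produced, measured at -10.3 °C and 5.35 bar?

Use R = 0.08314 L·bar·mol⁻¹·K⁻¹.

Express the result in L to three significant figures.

17.2 L

n(C2H2) = PV/RT = (0.480 × 203) / (0.08314 × 557.15) = 2.104 mol
n(O2) = PV/RT = (31.2 × 8.48) / (0.08314 × 459) = 6.933 mol
For 2.104 mol C2H2, stoichiometry requires (5/2) × 2.104 = 5.260 mol O2; 6.933 mol is available, so C2H2 is limiting.
n(CO2) = (4/2) × 2.104 = 4.208 mol
V(CO2) = nRT/P = 4.208 × 0.08314 × 262.85 / 5.35 = 17.19 L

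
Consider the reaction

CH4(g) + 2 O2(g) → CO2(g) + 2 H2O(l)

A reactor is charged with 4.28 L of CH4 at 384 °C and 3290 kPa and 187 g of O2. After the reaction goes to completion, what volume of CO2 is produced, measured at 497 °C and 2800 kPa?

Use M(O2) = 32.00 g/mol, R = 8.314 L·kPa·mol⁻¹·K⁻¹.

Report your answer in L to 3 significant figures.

n(CH4) = PV/RT = (3290 × 4.28) / (8.314 × 657.15) = 2.577 mol
n(O2) = 187 / 32.00 = 5.844 mol
For 2.577 mol CH4, stoichiometry requires (2/1) × 2.577 = 5.154 mol O2; 5.844 mol is available, so CH4 is limiting.
n(CO2) = (1/1) × 2.577 = 2.577 mol
V(CO2) = nRT/P = 2.577 × 8.314 × 770.15 / 2800 = 5.893 L

5.89 L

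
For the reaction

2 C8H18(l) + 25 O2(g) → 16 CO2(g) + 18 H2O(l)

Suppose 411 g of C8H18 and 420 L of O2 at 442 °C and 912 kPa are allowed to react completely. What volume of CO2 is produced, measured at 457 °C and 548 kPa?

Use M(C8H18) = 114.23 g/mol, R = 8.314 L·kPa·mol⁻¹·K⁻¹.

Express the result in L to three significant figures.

319 L

n(C8H18) = 411 / 114.23 = 3.598 mol
n(O2) = PV/RT = (912 × 420) / (8.314 × 715.15) = 64.42 mol
For 3.598 mol C8H18, stoichiometry requires (25/2) × 3.598 = 44.98 mol O2; 64.42 mol is available, so C8H18 is limiting.
n(CO2) = (16/2) × 3.598 = 28.78 mol
V(CO2) = nRT/P = 28.78 × 8.314 × 730.15 / 548 = 318.8 L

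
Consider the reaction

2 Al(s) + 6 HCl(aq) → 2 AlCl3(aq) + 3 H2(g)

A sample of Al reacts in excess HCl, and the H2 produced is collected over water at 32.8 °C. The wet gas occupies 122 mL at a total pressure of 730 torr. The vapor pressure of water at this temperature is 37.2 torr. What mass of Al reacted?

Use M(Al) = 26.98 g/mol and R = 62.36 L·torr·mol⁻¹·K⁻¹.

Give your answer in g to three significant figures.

P(H2) = 730 − 37.2 = 692.8 torr
n(H2) = PV/RT = (692.8 × 0.1220) / (62.36 × 305.95) = 0.004430 mol
n(Al) = (2/3) × 0.004430 = 0.002953 mol
m(Al) = 0.002953 × 26.98 = 0.07967 g

0.0797 g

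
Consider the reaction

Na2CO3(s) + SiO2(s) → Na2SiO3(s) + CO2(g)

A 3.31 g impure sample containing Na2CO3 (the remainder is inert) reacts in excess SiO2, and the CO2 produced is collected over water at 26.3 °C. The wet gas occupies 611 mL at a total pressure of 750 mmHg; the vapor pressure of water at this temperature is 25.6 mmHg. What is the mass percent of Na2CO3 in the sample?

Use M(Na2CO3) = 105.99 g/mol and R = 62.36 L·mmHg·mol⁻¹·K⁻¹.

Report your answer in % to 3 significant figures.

P(CO2) = 750 − 25.6 = 724.4 mmHg
n(CO2) = PV/RT = (724.4 × 0.6110) / (62.36 × 299.45) = 0.02370 mol
n(Na2CO3) = (1/1) × 0.02370 = 0.02370 mol
m(Na2CO3) = 0.02370 × 105.99 = 2.512 g
%Na2CO3 = 2.512 / 3.31 × 100 = 75.89%

75.9 %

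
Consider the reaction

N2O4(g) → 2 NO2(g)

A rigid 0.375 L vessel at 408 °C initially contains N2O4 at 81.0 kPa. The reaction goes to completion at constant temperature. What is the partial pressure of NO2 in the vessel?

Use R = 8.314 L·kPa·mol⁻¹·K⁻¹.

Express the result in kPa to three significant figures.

n(N2O4)₀ = PV/RT = (81.0 × 0.375) / (8.314 × 681.15) = 0.005364 mol
n(NO2) = (2/1) × 0.005364 = 0.01073 mol
P(NO2) = nRT/V = 0.01073 × 8.314 × 681.15 / 0.375 = 162.0 kPa

162 kPa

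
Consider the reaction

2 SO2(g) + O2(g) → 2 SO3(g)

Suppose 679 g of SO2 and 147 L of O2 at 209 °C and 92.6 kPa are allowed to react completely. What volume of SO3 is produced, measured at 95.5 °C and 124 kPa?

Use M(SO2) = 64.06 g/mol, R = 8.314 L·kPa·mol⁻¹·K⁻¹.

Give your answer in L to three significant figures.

168 L

n(SO2) = 679 / 64.06 = 10.60 mol
n(O2) = PV/RT = (92.6 × 147) / (8.314 × 482.15) = 3.396 mol
For 10.60 mol SO2, stoichiometry requires (1/2) × 10.60 = 5.300 mol O2; 3.396 mol is available, so O2 is limiting.
n(SO3) = (2/1) × 3.396 = 6.792 mol
V(SO3) = nRT/P = 6.792 × 8.314 × 368.65 / 124 = 167.9 L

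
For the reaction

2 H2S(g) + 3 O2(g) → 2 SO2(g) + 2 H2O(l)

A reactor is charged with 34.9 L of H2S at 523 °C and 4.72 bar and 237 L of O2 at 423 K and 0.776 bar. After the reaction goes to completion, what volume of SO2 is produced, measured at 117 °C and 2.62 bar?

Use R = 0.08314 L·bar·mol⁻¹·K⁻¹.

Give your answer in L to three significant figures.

30.8 L

n(H2S) = PV/RT = (4.72 × 34.9) / (0.08314 × 796.15) = 2.489 mol
n(O2) = PV/RT = (0.776 × 237) / (0.08314 × 423) = 5.229 mol
For 2.489 mol H2S, stoichiometry requires (3/2) × 2.489 = 3.733 mol O2; 5.229 mol is available, so H2S is limiting.
n(SO2) = (2/2) × 2.489 = 2.489 mol
V(SO2) = nRT/P = 2.489 × 0.08314 × 390.15 / 2.62 = 30.82 L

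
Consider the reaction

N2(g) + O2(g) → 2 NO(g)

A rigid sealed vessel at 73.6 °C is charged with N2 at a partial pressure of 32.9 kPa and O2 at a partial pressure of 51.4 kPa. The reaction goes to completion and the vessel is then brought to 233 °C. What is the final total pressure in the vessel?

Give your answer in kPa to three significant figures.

123 kPa

At constant V, partial pressures at 73.6 °C are proportional to moles, so apply stoichiometry directly to pressures.
P(O2) required for 32.9 kPa of N2 = (1/1) × 32.9 = 32.90 kPa; available 51.4 kPa, so N2 is limiting.
P(O2) remaining = 51.4 − (1/1) × 32.9 = 18.50 kPa
P(gaseous products) = (2)/1 × 32.9 = 65.80 kPa
P_total at 73.6 °C = 18.50 + 65.80 = 84.30 kPa
Scaling to 233 °C: P = 84.30 × 506.15/346.75 = 123.1 kPa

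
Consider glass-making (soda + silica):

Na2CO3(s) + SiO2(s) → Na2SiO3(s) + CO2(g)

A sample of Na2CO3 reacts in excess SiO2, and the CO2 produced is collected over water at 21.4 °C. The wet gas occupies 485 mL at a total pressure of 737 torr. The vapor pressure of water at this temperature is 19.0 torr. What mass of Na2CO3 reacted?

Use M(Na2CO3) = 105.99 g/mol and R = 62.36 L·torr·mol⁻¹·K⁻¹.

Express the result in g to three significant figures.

P(CO2) = 737 − 19.0 = 718.0 torr
n(CO2) = PV/RT = (718.0 × 0.4850) / (62.36 × 294.55) = 0.01896 mol
n(Na2CO3) = (1/1) × 0.01896 = 0.01896 mol
m(Na2CO3) = 0.01896 × 105.99 = 2.010 g

2.01 g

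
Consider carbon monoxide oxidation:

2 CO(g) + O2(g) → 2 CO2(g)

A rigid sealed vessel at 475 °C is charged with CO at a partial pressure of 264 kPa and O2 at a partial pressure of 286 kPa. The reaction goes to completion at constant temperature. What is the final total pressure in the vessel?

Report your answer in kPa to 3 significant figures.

418 kPa

With V and T fixed, P_i ∝ n_i, so the mole ratios apply directly to partial pressures at 475 °C.
P(O2) required for 264 kPa of CO = (1/2) × 264 = 132.0 kPa; available 286 kPa, so CO is limiting.
P(O2) remaining = 286 − (1/2) × 264 = 154.0 kPa
P(gaseous products) = (2)/2 × 264 = 264.0 kPa
P_total at 475 °C = 154.0 + 264.0 = 418.0 kPa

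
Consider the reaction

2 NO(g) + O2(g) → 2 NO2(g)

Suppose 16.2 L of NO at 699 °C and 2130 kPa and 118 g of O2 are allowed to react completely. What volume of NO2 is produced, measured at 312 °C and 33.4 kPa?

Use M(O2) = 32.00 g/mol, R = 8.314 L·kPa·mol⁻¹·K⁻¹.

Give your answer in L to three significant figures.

622 L

n(NO) = PV/RT = (2130 × 16.2) / (8.314 × 972.15) = 4.269 mol
n(O2) = 118 / 32.00 = 3.688 mol
For 4.269 mol NO, stoichiometry requires (1/2) × 4.269 = 2.135 mol O2; 3.688 mol is available, so NO is limiting.
n(NO2) = (2/2) × 4.269 = 4.269 mol
V(NO2) = nRT/P = 4.269 × 8.314 × 585.15 / 33.4 = 621.8 L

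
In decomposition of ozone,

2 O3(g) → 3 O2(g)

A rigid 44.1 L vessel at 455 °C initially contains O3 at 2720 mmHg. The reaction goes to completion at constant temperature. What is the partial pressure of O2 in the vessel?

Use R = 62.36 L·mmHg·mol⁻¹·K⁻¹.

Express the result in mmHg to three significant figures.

4080 mmHg

n(O3)₀ = PV/RT = (2720 × 44.1) / (62.36 × 728.15) = 2.642 mol
n(O2) = (3/2) × 2.642 = 3.963 mol
P(O2) = nRT/V = 3.963 × 62.36 × 728.15 / 44.1 = 4080 mmHg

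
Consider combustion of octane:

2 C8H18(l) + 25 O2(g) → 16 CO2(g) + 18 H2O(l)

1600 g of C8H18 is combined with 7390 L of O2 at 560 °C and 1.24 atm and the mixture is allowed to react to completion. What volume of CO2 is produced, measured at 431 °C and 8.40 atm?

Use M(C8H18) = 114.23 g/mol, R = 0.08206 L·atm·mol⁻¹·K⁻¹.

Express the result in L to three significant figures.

590 L

n(C8H18) = 1600 / 114.23 = 14.01 mol
n(O2) = PV/RT = (1.24 × 7390) / (0.08206 × 833.15) = 134.0 mol
For 14.01 mol C8H18, stoichiometry requires (25/2) × 14.01 = 175.1 mol O2; 134.0 mol is available, so O2 is limiting.
n(CO2) = (16/25) × 134.0 = 85.76 mol
V(CO2) = nRT/P = 85.76 × 0.08206 × 704.15 / 8.40 = 589.9 L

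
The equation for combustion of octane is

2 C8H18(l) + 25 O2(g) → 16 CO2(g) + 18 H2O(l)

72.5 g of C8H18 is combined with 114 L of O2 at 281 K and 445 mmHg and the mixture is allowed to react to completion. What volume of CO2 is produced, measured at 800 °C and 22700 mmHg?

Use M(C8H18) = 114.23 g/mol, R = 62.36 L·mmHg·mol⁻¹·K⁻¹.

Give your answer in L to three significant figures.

n(C8H18) = 72.5 / 114.23 = 0.6347 mol
n(O2) = PV/RT = (445 × 114) / (62.36 × 281) = 2.895 mol
For 0.6347 mol C8H18, stoichiometry requires (25/2) × 0.6347 = 7.934 mol O2; 2.895 mol is available, so O2 is limiting.
n(CO2) = (16/25) × 2.895 = 1.853 mol
V(CO2) = nRT/P = 1.853 × 62.36 × 1073.15 / 22700 = 5.463 L

5.46 L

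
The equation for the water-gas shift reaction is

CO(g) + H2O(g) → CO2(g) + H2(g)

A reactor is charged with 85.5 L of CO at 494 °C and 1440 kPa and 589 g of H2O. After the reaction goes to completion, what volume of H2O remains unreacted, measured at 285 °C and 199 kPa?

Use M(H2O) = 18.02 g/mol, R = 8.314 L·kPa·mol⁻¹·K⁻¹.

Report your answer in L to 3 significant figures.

312 L

n(CO) = PV/RT = (1440 × 85.5) / (8.314 × 767.15) = 19.30 mol
n(H2O) = 589 / 18.02 = 32.69 mol
For 19.30 mol CO, stoichiometry requires (1/1) × 19.30 = 19.30 mol H2O; 32.69 mol is available, so CO is limiting.
n(H2O) consumed = (1/1) × 19.30 = 19.30 mol; remaining = 32.69 − 19.30 = 13.39 mol
V(H2O) = nRT/P = 13.39 × 8.314 × 558.15 / 199 = 312.2 L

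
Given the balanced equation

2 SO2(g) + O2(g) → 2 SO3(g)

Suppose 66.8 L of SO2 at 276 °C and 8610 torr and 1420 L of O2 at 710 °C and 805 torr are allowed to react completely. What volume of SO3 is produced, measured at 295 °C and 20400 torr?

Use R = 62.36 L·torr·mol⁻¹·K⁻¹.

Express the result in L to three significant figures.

29.2 L

n(SO2) = PV/RT = (8610 × 66.8) / (62.36 × 549.15) = 16.80 mol
n(O2) = PV/RT = (805 × 1420) / (62.36 × 983.15) = 18.64 mol
For 16.80 mol SO2, stoichiometry requires (1/2) × 16.80 = 8.400 mol O2; 18.64 mol is available, so SO2 is limiting.
n(SO3) = (2/2) × 16.80 = 16.80 mol
V(SO3) = nRT/P = 16.80 × 62.36 × 568.15 / 20400 = 29.18 L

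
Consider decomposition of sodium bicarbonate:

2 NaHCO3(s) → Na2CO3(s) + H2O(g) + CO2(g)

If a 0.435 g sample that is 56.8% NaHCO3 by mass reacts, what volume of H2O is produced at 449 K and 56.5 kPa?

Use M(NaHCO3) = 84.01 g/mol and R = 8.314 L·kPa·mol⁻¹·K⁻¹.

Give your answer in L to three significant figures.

0.0972 L

mass of NaHCO3 = 0.435 × 56.8/100 = 0.2471 g
n(NaHCO3) = 0.2471 / 84.01 = 0.002941 mol
n(H2O) = (1/2) × 0.002941 = 0.001471 mol
V = nRT/P = 0.001471 × 8.314 × 449 / 56.5 = 0.09719 L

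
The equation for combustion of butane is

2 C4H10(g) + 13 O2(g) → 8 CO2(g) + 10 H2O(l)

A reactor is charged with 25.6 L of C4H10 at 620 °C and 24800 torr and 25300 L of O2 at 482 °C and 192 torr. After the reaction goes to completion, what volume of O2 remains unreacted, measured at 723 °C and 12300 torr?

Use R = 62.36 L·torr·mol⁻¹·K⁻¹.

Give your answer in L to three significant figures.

147 L

n(C4H10) = PV/RT = (24800 × 25.6) / (62.36 × 893.15) = 11.40 mol
n(O2) = PV/RT = (192 × 25300) / (62.36 × 755.15) = 103.2 mol
For 11.40 mol C4H10, stoichiometry requires (13/2) × 11.40 = 74.10 mol O2; 103.2 mol is available, so C4H10 is limiting.
n(O2) consumed = (13/2) × 11.40 = 74.10 mol; remaining = 103.2 − 74.10 = 29.10 mol
V(O2) = nRT/P = 29.10 × 62.36 × 996.15 / 12300 = 147.0 L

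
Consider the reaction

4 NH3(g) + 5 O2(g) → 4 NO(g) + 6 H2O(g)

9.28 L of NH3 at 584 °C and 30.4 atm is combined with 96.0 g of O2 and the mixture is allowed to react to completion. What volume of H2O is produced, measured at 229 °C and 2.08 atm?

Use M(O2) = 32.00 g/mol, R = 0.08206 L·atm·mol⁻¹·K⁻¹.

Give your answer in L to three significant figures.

71.3 L

n(NH3) = PV/RT = (30.4 × 9.28) / (0.08206 × 857.15) = 4.011 mol
n(O2) = 96.0 / 32.00 = 3.000 mol
For 4.011 mol NH3, stoichiometry requires (5/4) × 4.011 = 5.014 mol O2; 3.000 mol is available, so O2 is limiting.
n(H2O) = (6/5) × 3.000 = 3.600 mol
V(H2O) = nRT/P = 3.600 × 0.08206 × 502.15 / 2.08 = 71.32 L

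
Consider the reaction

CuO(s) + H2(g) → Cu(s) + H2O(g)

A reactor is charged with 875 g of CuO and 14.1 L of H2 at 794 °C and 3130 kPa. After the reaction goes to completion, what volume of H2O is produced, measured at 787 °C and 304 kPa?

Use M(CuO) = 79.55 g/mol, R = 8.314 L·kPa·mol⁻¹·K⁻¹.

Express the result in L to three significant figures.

144 L

n(CuO) = 875 / 79.55 = 11.00 mol
n(H2) = PV/RT = (3130 × 14.1) / (8.314 × 1067.15) = 4.974 mol
For 11.00 mol CuO, stoichiometry requires (1/1) × 11.00 = 11.00 mol H2; 4.974 mol is available, so H2 is limiting.
n(H2O) = (1/1) × 4.974 = 4.974 mol
V(H2O) = nRT/P = 4.974 × 8.314 × 1060.15 / 304 = 144.2 L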